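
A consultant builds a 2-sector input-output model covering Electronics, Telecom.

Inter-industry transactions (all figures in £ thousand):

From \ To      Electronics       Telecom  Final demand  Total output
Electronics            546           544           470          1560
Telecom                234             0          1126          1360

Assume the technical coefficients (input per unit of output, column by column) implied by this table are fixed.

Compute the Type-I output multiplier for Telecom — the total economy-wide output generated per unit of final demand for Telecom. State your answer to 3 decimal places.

Technical coefficients a_ij = z_ij / X_j:
  a_11 = 546/1560 = 0.35, a_21 = 234/1560 = 0.15
  a_12 = 544/1360 = 0.40, a_22 = 0/1360 = 0.00
I − A =
  [   0.65    -0.40]
  [  -0.15     1.00]
det(I−A) = (0.65)(1.00) − (-0.40)(-0.15) = 0.5900
adj(I−A) = [[1.00, 0.40], [0.15, 0.65]]
(I − A)⁻¹ = adj(I−A) / det(I−A) ≈
  [   1.6949     0.6780]
  [   0.2542     1.1017]
The output multiplier for sector j is the column-j sum of the Leontief inverse (I − A)⁻¹ = adj(I−A) / det(I−A).
Column 2 of adj(I−A): (0.40, 0.65); det(I−A) = 0.5900.
m_2 = (0.40 + 0.65) / 0.5900 = 1.05 / 0.5900 ≈ 1.780.

m_2 = 1.780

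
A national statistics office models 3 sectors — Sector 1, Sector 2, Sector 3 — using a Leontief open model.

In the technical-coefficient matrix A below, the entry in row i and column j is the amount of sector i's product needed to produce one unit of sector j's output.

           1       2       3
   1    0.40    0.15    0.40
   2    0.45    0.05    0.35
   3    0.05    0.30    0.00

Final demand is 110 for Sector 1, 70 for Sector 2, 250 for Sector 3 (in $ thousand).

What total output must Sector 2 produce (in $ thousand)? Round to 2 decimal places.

I − A =
  [   0.60    -0.15    -0.40]
  [  -0.45     0.95    -0.35]
  [  -0.05    -0.30     1.00]
Cofactors of I−A, C_ij = (−1)^(i+j)·(minor ij) (rows/columns in the sector order above):
  C_11 = (0.95)(1.00) − (-0.35)(-0.30) = 0.8450
  C_12 = −[(-0.45)(1.00) − (-0.35)(-0.05)] = 0.4675
  C_13 = (-0.45)(-0.30) − (0.95)(-0.05) = 0.1825
  C_21 = −[(-0.15)(1.00) − (-0.40)(-0.30)] = 0.2700
  C_22 = (0.60)(1.00) − (-0.40)(-0.05) = 0.5800
  C_23 = −[(0.60)(-0.30) − (-0.15)(-0.05)] = 0.1875
  C_31 = (-0.15)(-0.35) − (-0.40)(0.95) = 0.4325
  C_32 = −[(0.60)(-0.35) − (-0.40)(-0.45)] = 0.3900
  C_33 = (0.60)(0.95) − (-0.15)(-0.45) = 0.5025
det(I−A) = Σ_j (I−A)_1j·C_1j = (0.60)(0.8450) + (-0.15)(0.4675) + (-0.40)(0.1825) = 0.363875
adj(I−A) = Cᵀ =
  [ 0.8450   0.2700   0.4325]
  [ 0.4675   0.5800   0.3900]
  [ 0.1825   0.1875   0.5025]
(I − A)⁻¹ = adj(I−A) / det(I−A) ≈
  [   2.3222     0.7420     1.1886]
  [   1.2848     1.5940     1.0718]
  [   0.5015     0.5153     1.3810]
x = (I − A)⁻¹ d = adj(I−A)·d / det(I−A), with det(I−A) = 0.363875:
  x_1 = (0.8450·110 + 0.2700·70 + 0.4325·250) / 0.363875 = 219.975 / 0.363875 ≈ 604.53
  x_2 = (0.4675·110 + 0.5800·70 + 0.3900·250) / 0.363875 = 189.525 / 0.363875 ≈ 520.85
  x_3 = (0.1825·110 + 0.1875·70 + 0.5025·250) / 0.363875 = 158.825 / 0.363875 ≈ 436.48

x_2 = 520.85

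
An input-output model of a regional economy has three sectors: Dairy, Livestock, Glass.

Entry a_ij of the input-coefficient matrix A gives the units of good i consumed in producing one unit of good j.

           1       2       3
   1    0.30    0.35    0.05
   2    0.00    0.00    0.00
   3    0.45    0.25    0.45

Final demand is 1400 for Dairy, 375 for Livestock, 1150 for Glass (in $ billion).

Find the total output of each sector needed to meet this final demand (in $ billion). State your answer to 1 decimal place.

x_1 = 2494.8, x_2 = 375.0, x_3 = 4302.6

I − A =
  [   0.70    -0.35    -0.05]
  [   0.00     1.00     0.00]
  [  -0.45    -0.25     0.55]
Cofactors of I−A, C_ij = (−1)^(i+j)·(minor ij) (rows/columns in the sector order above):
  C_11 = (1.00)(0.55) − (0.00)(-0.25) = 0.5500
  C_12 = −[(0.00)(0.55) − (0.00)(-0.45)] = 0.0000
  C_13 = (0.00)(-0.25) − (1.00)(-0.45) = 0.4500
  C_21 = −[(-0.35)(0.55) − (-0.05)(-0.25)] = 0.2050
  C_22 = (0.70)(0.55) − (-0.05)(-0.45) = 0.3625
  C_23 = −[(0.70)(-0.25) − (-0.35)(-0.45)] = 0.3325
  C_31 = (-0.35)(0.00) − (-0.05)(1.00) = 0.0500
  C_32 = −[(0.70)(0.00) − (-0.05)(0.00)] = 0.0000
  C_33 = (0.70)(1.00) − (-0.35)(0.00) = 0.7000
det(I−A) = Σ_j (I−A)_1j·C_1j = (0.70)(0.5500) + (-0.35)(0.0000) + (-0.05)(0.4500) = 0.3625
adj(I−A) = Cᵀ =
  [ 0.5500   0.2050   0.0500]
  [ 0.0000   0.3625   0.0000]
  [ 0.4500   0.3325   0.7000]
(I − A)⁻¹ = adj(I−A) / det(I−A) ≈
  [   1.5172     0.5655     0.1379]
  [   0.0000     1.0000     0.0000]
  [   1.2414     0.9172     1.9310]
x = (I − A)⁻¹ d = adj(I−A)·d / det(I−A), with det(I−A) = 0.3625:
  x_1 = (0.5500·1400 + 0.2050·375 + 0.0500·1150) / 0.3625 = 904.375 / 0.3625 ≈ 2494.8
  x_2 = (0.0000·1400 + 0.3625·375 + 0.0000·1150) / 0.3625 = 135.9375 / 0.3625 = 375.0
  x_3 = (0.4500·1400 + 0.3325·375 + 0.7000·1150) / 0.3625 = 1559.6875 / 0.3625 ≈ 4302.6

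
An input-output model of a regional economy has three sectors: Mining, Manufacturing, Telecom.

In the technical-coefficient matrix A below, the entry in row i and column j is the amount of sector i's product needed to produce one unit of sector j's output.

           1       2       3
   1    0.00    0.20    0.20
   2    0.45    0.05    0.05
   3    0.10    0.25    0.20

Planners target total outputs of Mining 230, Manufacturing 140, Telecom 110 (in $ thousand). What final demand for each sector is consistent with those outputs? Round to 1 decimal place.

d_1 = 180.0, d_2 = 24.0, d_3 = 30.0

I − A =
  [   1.00    -0.20    -0.20]
  [  -0.45     0.95    -0.05]
  [  -0.10    -0.25     0.80]
d = (I − A) x:
  d_1 = (+1.00)·230 + (-0.20)·140 + (-0.20)·110 = 180.0
  d_2 = (-0.45)·230 + (+0.95)·140 + (-0.05)·110 = 24.0
  d_3 = (-0.10)·230 + (-0.25)·140 + (+0.80)·110 = 30.0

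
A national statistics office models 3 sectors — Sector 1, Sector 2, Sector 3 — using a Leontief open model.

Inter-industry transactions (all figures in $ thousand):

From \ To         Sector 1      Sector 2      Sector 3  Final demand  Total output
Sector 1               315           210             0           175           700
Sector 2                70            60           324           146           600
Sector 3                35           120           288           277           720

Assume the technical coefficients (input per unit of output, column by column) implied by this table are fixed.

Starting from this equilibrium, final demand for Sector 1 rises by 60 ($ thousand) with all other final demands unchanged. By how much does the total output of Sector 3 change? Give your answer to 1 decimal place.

Technical coefficients a_ij = z_ij / X_j:
  a_11 = 315/700 = 0.45, a_21 = 70/700 = 0.10, a_31 = 35/700 = 0.05
  a_12 = 210/600 = 0.35, a_22 = 60/600 = 0.10, a_32 = 120/600 = 0.20
  a_13 = 0/720 = 0.00, a_23 = 324/720 = 0.45, a_33 = 288/720 = 0.40
I − A =
  [   0.55    -0.35     0.00]
  [  -0.10     0.90    -0.45]
  [  -0.05    -0.20     0.60]
Cofactors of I−A, C_ij = (−1)^(i+j)·(minor ij) (rows/columns in the sector order above):
  C_11 = (0.90)(0.60) − (-0.45)(-0.20) = 0.4500
  C_12 = −[(-0.10)(0.60) − (-0.45)(-0.05)] = 0.0825
  C_13 = (-0.10)(-0.20) − (0.90)(-0.05) = 0.0650
  C_21 = −[(-0.35)(0.60) − (0.00)(-0.20)] = 0.2100
  C_22 = (0.55)(0.60) − (0.00)(-0.05) = 0.3300
  C_23 = −[(0.55)(-0.20) − (-0.35)(-0.05)] = 0.1275
  C_31 = (-0.35)(-0.45) − (0.00)(0.90) = 0.1575
  C_32 = −[(0.55)(-0.45) − (0.00)(-0.10)] = 0.2475
  C_33 = (0.55)(0.90) − (-0.35)(-0.10) = 0.4600
det(I−A) = Σ_j (I−A)_1j·C_1j = (0.55)(0.4500) + (-0.35)(0.0825) + (0.00)(0.0650) = 0.218625
adj(I−A) = Cᵀ =
  [ 0.4500   0.2100   0.1575]
  [ 0.0825   0.3300   0.2475]
  [ 0.0650   0.1275   0.4600]
(I − A)⁻¹ = adj(I−A) / det(I−A) ≈
  [   2.0583     0.9605     0.7204]
  [   0.3774     1.5094     1.1321]
  [   0.2973     0.5832     2.1041]
Δx = (I − A)⁻¹ Δd with Δd having +60 in the Sector 1 component and 0 elsewhere.
So Δx_3 = L_31 · (+60), where L_31 = adj(I−A)_31 / det(I−A) = 0.0650 / 0.218625.
Δx_3 = 0.0650 × (+60) / 0.218625 = 3.90 / 0.218625 ≈ 17.8.

Δx_3 = 17.8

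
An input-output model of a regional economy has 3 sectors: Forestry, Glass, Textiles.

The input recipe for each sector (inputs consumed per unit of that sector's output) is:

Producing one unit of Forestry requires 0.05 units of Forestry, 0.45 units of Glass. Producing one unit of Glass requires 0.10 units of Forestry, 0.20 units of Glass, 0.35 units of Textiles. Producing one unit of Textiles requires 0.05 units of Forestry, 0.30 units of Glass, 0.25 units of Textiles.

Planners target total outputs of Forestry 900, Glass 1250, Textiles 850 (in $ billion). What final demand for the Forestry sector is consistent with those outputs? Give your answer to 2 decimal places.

I − A =
  [   0.95    -0.10    -0.05]
  [  -0.45     0.80    -0.30]
  [   0.00    -0.35     0.75]
d = (I − A) x:
  d_1 = (+0.95)·900 + (-0.10)·1250 + (-0.05)·850 = 687.50
  d_2 = (-0.45)·900 + (+0.80)·1250 + (-0.30)·850 = 340.00
  d_3 = (+0.00)·900 + (-0.35)·1250 + (+0.75)·850 = 200.00

d_1 = 687.50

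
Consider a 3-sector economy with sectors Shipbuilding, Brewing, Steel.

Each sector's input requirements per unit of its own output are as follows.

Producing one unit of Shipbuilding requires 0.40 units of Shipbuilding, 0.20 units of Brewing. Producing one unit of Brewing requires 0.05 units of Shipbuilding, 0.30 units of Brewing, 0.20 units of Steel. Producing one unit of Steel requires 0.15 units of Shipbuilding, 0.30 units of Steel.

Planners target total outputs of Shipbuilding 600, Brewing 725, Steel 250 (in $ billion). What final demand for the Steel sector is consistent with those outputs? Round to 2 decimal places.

I − A =
  [   0.60    -0.05    -0.15]
  [  -0.20     0.70     0.00]
  [   0.00    -0.20     0.70]
d = (I − A) x:
  d_1 = (+0.60)·600 + (-0.05)·725 + (-0.15)·250 = 286.25
  d_2 = (-0.20)·600 + (+0.70)·725 + (+0.00)·250 = 387.50
  d_3 = (+0.00)·600 + (-0.20)·725 + (+0.70)·250 = 30.00

d_3 = 30.00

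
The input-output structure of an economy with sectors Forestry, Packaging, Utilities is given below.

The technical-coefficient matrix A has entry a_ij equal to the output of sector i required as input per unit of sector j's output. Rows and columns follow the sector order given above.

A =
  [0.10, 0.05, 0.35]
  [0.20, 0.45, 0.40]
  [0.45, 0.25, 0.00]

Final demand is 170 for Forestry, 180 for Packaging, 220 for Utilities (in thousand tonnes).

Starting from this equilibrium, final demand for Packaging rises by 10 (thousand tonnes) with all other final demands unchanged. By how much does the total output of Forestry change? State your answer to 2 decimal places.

I − A =
  [   0.90    -0.05    -0.35]
  [  -0.20     0.55    -0.40]
  [  -0.45    -0.25     1.00]
Cofactors of I−A, C_ij = (−1)^(i+j)·(minor ij) (rows/columns in the sector order above):
  C_11 = (0.55)(1.00) − (-0.40)(-0.25) = 0.4500
  C_12 = −[(-0.20)(1.00) − (-0.40)(-0.45)] = 0.3800
  C_13 = (-0.20)(-0.25) − (0.55)(-0.45) = 0.2975
  C_21 = −[(-0.05)(1.00) − (-0.35)(-0.25)] = 0.1375
  C_22 = (0.90)(1.00) − (-0.35)(-0.45) = 0.7425
  C_23 = −[(0.90)(-0.25) − (-0.05)(-0.45)] = 0.2475
  C_31 = (-0.05)(-0.40) − (-0.35)(0.55) = 0.2125
  C_32 = −[(0.90)(-0.40) − (-0.35)(-0.20)] = 0.4300
  C_33 = (0.90)(0.55) − (-0.05)(-0.20) = 0.4850
det(I−A) = Σ_j (I−A)_1j·C_1j = (0.90)(0.4500) + (-0.05)(0.3800) + (-0.35)(0.2975) = 0.281875
adj(I−A) = Cᵀ =
  [ 0.4500   0.1375   0.2125]
  [ 0.3800   0.7425   0.4300]
  [ 0.2975   0.2475   0.4850]
(I − A)⁻¹ = adj(I−A) / det(I−A) ≈
  [   1.5965     0.4878     0.7539]
  [   1.3481     2.6341     1.5255]
  [   1.0554     0.8780     1.7206]
Δx = (I − A)⁻¹ Δd with Δd having +10 in the Packaging component and 0 elsewhere.
So Δx_1 = L_12 · (+10), where L_12 = adj(I−A)_12 / det(I−A) = 0.1375 / 0.281875.
Δx_1 = 0.1375 × (+10) / 0.281875 = 1.375 / 0.281875 ≈ 4.88.

Δx_1 = 4.88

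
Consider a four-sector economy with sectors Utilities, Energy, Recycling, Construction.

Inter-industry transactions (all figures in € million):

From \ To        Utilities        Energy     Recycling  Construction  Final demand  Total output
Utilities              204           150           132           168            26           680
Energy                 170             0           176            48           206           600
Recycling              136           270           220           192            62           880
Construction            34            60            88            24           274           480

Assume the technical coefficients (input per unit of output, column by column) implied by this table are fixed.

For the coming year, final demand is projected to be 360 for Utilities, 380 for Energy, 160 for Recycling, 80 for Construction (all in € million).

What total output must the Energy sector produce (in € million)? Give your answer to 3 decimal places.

Technical coefficients a_ij = z_ij / X_j:
  a_UU = 204/680 = 0.30, a_EU = 170/680 = 0.25, a_RU = 136/680 = 0.20, a_CU = 34/680 = 0.05
  a_UE = 150/600 = 0.25, a_EE = 0/600 = 0.00, a_RE = 270/600 = 0.45, a_CE = 60/600 = 0.10
  a_UR = 132/880 = 0.15, a_ER = 176/880 = 0.20, a_RR = 220/880 = 0.25, a_CR = 88/880 = 0.10
  a_UC = 168/480 = 0.35, a_EC = 48/480 = 0.10, a_RC = 192/480 = 0.40, a_CC = 24/480 = 0.05
I − A =
  [   0.70    -0.25    -0.15    -0.35]
  [  -0.25     1.00    -0.20    -0.10]
  [  -0.20    -0.45     0.75    -0.40]
  [  -0.05    -0.10    -0.10     0.95]
Compute the cofactors C_ij = (−1)^(i+j)·(3×3 minor ij) of I−A; the adjugate is their transpose:
adj(I−A) = Cᵀ =
  [ 0.567000   0.280250   0.233000   0.336500]
  [ 0.215875   0.419125   0.181625   0.200125]
  [ 0.327125   0.378875   0.571125   0.400875]
  [ 0.087000   0.098750   0.091500   0.358250]
det(I−A) = Σ_j (I−A)_1j·C_1j = (0.70)(0.567000) + (-0.25)(0.215875) + (-0.15)(0.327125) + (-0.35)(0.087000) = 0.2634125
(I − A)⁻¹ = adj(I−A) / det(I−A) ≈
  [   2.1525     1.0639     0.8845     1.2775]
  [   0.8195     1.5911     0.6895     0.7597]
  [   1.2419     1.4383     2.1682     1.5219]
  [   0.3303     0.3749     0.3474     1.3600]
x = (I − A)⁻¹ d = adj(I−A)·d / det(I−A), with det(I−A) = 0.2634125:
  x_U = (0.567000·360 + 0.280250·380 + 0.233000·160 + 0.336500·80) / 0.2634125 = 374.815 / 0.2634125 ≈ 1422.920
  x_E = (0.215875·360 + 0.419125·380 + 0.181625·160 + 0.200125·80) / 0.2634125 = 282.0525 / 0.2634125 ≈ 1070.764
  x_R = (0.327125·360 + 0.378875·380 + 0.571125·160 + 0.400875·80) / 0.2634125 = 385.1875 / 0.2634125 ≈ 1462.298
  x_C = (0.087000·360 + 0.098750·380 + 0.091500·160 + 0.358250·80) / 0.2634125 = 112.145 / 0.2634125 ≈ 425.739

x_E = 1070.764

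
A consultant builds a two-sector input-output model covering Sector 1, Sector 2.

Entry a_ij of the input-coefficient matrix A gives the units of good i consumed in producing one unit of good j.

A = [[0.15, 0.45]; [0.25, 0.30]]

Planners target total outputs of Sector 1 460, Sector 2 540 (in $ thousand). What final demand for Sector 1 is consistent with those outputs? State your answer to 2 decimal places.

d_1 = 148.00

I − A =
  [   0.85    -0.45]
  [  -0.25     0.70]
d = (I − A) x:
  d_1 = (+0.85)·460 + (-0.45)·540 = 148.00
  d_2 = (-0.25)·460 + (+0.70)·540 = 263.00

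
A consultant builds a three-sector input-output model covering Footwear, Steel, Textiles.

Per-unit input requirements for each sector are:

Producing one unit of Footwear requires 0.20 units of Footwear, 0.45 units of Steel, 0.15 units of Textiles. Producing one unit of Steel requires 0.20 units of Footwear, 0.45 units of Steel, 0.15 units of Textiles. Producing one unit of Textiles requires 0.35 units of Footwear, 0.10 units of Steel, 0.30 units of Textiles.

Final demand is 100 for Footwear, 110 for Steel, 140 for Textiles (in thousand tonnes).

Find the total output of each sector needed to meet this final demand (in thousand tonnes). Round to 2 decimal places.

I − A =
  [   0.80    -0.20    -0.35]
  [  -0.45     0.55    -0.10]
  [  -0.15    -0.15     0.70]
Cofactors of I−A, C_ij = (−1)^(i+j)·(minor ij) (rows/columns in the sector order above):
  C_11 = (0.55)(0.70) − (-0.10)(-0.15) = 0.3700
  C_12 = −[(-0.45)(0.70) − (-0.10)(-0.15)] = 0.3300
  C_13 = (-0.45)(-0.15) − (0.55)(-0.15) = 0.1500
  C_21 = −[(-0.20)(0.70) − (-0.35)(-0.15)] = 0.1925
  C_22 = (0.80)(0.70) − (-0.35)(-0.15) = 0.5075
  C_23 = −[(0.80)(-0.15) − (-0.20)(-0.15)] = 0.1500
  C_31 = (-0.20)(-0.10) − (-0.35)(0.55) = 0.2125
  C_32 = −[(0.80)(-0.10) − (-0.35)(-0.45)] = 0.2375
  C_33 = (0.80)(0.55) − (-0.20)(-0.45) = 0.3500
det(I−A) = Σ_j (I−A)_1j·C_1j = (0.80)(0.3700) + (-0.20)(0.3300) + (-0.35)(0.1500) = 0.1775
adj(I−A) = Cᵀ =
  [ 0.3700   0.1925   0.2125]
  [ 0.3300   0.5075   0.2375]
  [ 0.1500   0.1500   0.3500]
(I − A)⁻¹ = adj(I−A) / det(I−A) ≈
  [   2.0845     1.0845     1.1972]
  [   1.8592     2.8592     1.3380]
  [   0.8451     0.8451     1.9718]
x = (I − A)⁻¹ d = adj(I−A)·d / det(I−A), with det(I−A) = 0.1775:
  x_F = (0.3700·100 + 0.1925·110 + 0.2125·140) / 0.1775 = 87.925 / 0.1775 ≈ 495.35
  x_S = (0.3300·100 + 0.5075·110 + 0.2375·140) / 0.1775 = 122.075 / 0.1775 ≈ 687.75
  x_T = (0.1500·100 + 0.1500·110 + 0.3500·140) / 0.1775 = 80.50 / 0.1775 ≈ 453.52

x_F = 495.35, x_S = 687.75, x_T = 453.52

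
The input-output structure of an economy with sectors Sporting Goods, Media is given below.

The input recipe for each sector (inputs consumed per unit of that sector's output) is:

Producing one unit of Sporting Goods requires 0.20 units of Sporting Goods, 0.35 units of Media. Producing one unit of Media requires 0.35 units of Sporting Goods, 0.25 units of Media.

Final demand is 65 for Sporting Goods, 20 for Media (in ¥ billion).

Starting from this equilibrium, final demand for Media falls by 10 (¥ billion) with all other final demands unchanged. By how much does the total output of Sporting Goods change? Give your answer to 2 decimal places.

I − A =
  [   0.80    -0.35]
  [  -0.35     0.75]
det(I−A) = (0.80)(0.75) − (-0.35)(-0.35) = 0.4775
adj(I−A) = [[0.75, 0.35], [0.35, 0.80]]
(I − A)⁻¹ = adj(I−A) / det(I−A) ≈
  [   1.5707     0.7330]
  [   0.7330     1.6754]
Δx = (I − A)⁻¹ Δd with Δd having -10 in the Media component and 0 elsewhere.
So Δx_S = L_SM · (-10), where L_SM = adj(I−A)_SM / det(I−A) = 0.35 / 0.4775.
Δx_S = 0.35 × (-10) / 0.4775 = -3.50 / 0.4775 ≈ -7.33.

Δx_S = -7.33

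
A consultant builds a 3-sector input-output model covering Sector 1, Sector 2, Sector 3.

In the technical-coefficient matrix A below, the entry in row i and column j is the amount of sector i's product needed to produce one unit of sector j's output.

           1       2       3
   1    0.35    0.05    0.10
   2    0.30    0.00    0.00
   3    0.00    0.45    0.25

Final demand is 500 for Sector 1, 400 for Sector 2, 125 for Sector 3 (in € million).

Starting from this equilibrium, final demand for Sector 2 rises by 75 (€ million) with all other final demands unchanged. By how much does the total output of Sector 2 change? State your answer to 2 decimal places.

Δx_2 = 79.01

I − A =
  [   0.65    -0.05    -0.10]
  [  -0.30     1.00     0.00]
  [   0.00    -0.45     0.75]
Cofactors of I−A, C_ij = (−1)^(i+j)·(minor ij) (rows/columns in the sector order above):
  C_11 = (1.00)(0.75) − (0.00)(-0.45) = 0.7500
  C_12 = −[(-0.30)(0.75) − (0.00)(0.00)] = 0.2250
  C_13 = (-0.30)(-0.45) − (1.00)(0.00) = 0.1350
  C_21 = −[(-0.05)(0.75) − (-0.10)(-0.45)] = 0.0825
  C_22 = (0.65)(0.75) − (-0.10)(0.00) = 0.4875
  C_23 = −[(0.65)(-0.45) − (-0.05)(0.00)] = 0.2925
  C_31 = (-0.05)(0.00) − (-0.10)(1.00) = 0.1000
  C_32 = −[(0.65)(0.00) − (-0.10)(-0.30)] = 0.0300
  C_33 = (0.65)(1.00) − (-0.05)(-0.30) = 0.6350
det(I−A) = Σ_j (I−A)_1j·C_1j = (0.65)(0.7500) + (-0.05)(0.2250) + (-0.10)(0.1350) = 0.46275
adj(I−A) = Cᵀ =
  [ 0.7500   0.0825   0.1000]
  [ 0.2250   0.4875   0.0300]
  [ 0.1350   0.2925   0.6350]
(I − A)⁻¹ = adj(I−A) / det(I−A) ≈
  [   1.6207     0.1783     0.2161]
  [   0.4862     1.0535     0.0648]
  [   0.2917     0.6321     1.3722]
Δx = (I − A)⁻¹ Δd with Δd having +75 in the Sector 2 component and 0 elsewhere.
So Δx_2 = L_22 · (+75), where L_22 = adj(I−A)_22 / det(I−A) = 0.4875 / 0.46275.
Δx_2 = 0.4875 × (+75) / 0.46275 = 36.5625 / 0.46275 ≈ 79.01.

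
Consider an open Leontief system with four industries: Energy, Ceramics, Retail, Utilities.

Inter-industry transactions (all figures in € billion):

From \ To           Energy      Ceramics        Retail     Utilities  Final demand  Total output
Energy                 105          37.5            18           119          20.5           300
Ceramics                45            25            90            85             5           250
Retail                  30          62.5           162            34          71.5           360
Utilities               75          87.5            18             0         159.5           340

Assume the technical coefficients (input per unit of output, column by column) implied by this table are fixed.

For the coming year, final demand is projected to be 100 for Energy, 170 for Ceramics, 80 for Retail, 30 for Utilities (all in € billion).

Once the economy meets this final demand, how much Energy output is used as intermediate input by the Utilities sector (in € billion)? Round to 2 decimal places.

Technical coefficients a_ij = z_ij / X_j:
  a_11 = 105/300 = 0.35, a_21 = 45/300 = 0.15, a_31 = 30/300 = 0.10, a_41 = 75/300 = 0.25
  a_12 = 37.5/250 = 0.15, a_22 = 25/250 = 0.10, a_32 = 62.5/250 = 0.25, a_42 = 87.5/250 = 0.35
  a_13 = 18/360 = 0.05, a_23 = 90/360 = 0.25, a_33 = 162/360 = 0.45, a_43 = 18/360 = 0.05
  a_14 = 119/340 = 0.35, a_24 = 85/340 = 0.25, a_34 = 34/340 = 0.10, a_44 = 0/340 = 0.00
I − A =
  [   0.65    -0.15    -0.05    -0.35]
  [  -0.15     0.90    -0.25    -0.25]
  [  -0.10    -0.25     0.55    -0.10]
  [  -0.25    -0.35    -0.05     1.00]
Compute the cofactors C_ij = (−1)^(i+j)·(3×3 minor ij) of I−A; the adjugate is their transpose:
adj(I−A) = Cᵀ =
  [ 0.368000   0.167750   0.126375   0.183375]
  [ 0.148625   0.298125   0.162000   0.142750]
  [ 0.162125   0.194375   0.399125   0.145250]
  [ 0.152125   0.156000   0.108250   0.258625]
det(I−A) = Σ_j (I−A)_1j·C_1j = (0.65)(0.368000) + (-0.15)(0.148625) + (-0.05)(0.162125) + (-0.35)(0.152125) = 0.15555625
(I − A)⁻¹ = adj(I−A) / det(I−A) ≈
  [   2.3657     1.0784     0.8124     1.1788]
  [   0.9554     1.9165     1.0414     0.9177]
  [   1.0422     1.2495     2.5658     0.9337]
  [   0.9779     1.0029     0.6959     1.6626]
First solve x = (I − A)⁻¹ d = adj(I−A)·d / det(I−A); in particular x_4 = (0.152125·100 + 0.156000·170 + 0.108250·80 + 0.258625·30) / 0.15555625 = 58.15125 / 0.15555625 ≈ 373.8278.
Intermediate flow from 1 to 4: z_14 = a_14 · x_4 = 0.35 × 58.15125 / 0.15555625 = 20.3529375 / 0.15555625 ≈ 130.84.

z_14 = 130.84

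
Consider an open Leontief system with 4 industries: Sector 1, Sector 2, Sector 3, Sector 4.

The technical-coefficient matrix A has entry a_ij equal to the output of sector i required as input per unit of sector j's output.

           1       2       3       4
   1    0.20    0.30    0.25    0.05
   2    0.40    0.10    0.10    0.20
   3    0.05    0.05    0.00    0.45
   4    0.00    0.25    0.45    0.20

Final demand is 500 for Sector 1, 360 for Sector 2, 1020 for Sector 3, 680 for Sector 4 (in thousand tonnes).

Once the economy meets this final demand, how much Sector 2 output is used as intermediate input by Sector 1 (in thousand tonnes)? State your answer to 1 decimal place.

I − A =
  [   0.80    -0.30    -0.25    -0.05]
  [  -0.40     0.90    -0.10    -0.20]
  [  -0.05    -0.05     1.00    -0.45]
  [   0.00    -0.25    -0.45     0.80]
Compute the cofactors C_ij = (−1)^(i+j)·(3×3 minor ij) of I−A; the adjugate is their transpose:
adj(I−A) = Cᵀ =
  [ 0.468000   0.231000   0.240000   0.222000]
  [ 0.247500   0.466875   0.225000   0.258750]
  [ 0.094500   0.134625   0.435000   0.284250]
  [ 0.130500   0.221625   0.315000   0.578250]
det(I−A) = Σ_j (I−A)_1j·C_1j = (0.80)(0.468000) + (-0.30)(0.247500) + (-0.25)(0.094500) + (-0.05)(0.130500) = 0.2700
(I − A)⁻¹ = adj(I−A) / det(I−A) ≈
  [   1.7333     0.8556     0.8889     0.8222]
  [   0.9167     1.7292     0.8333     0.9583]
  [   0.3500     0.4986     1.6111     1.0528]
  [   0.4833     0.8208     1.1667     2.1417]
First solve x = (I − A)⁻¹ d = adj(I−A)·d / det(I−A); in particular x_1 = (0.468000·500 + 0.231000·360 + 0.240000·1020 + 0.222000·680) / 0.2700 = 712.92 / 0.2700 ≈ 2640.444.
Intermediate flow from 2 to 1: z_21 = a_21 · x_1 = 0.40 × 712.92 / 0.2700 = 285.168 / 0.2700 ≈ 1056.2.

z_21 = 1056.2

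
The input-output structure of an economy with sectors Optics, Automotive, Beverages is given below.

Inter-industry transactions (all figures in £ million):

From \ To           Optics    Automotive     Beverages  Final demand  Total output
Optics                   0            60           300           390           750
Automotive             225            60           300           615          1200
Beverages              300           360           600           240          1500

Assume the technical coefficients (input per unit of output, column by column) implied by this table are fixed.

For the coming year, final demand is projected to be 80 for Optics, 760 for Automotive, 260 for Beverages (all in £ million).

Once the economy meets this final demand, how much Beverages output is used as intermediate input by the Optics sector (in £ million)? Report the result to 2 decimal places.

Technical coefficients a_ij = z_ij / X_j:
  a_11 = 0/750 = 0.00, a_21 = 225/750 = 0.30, a_31 = 300/750 = 0.40
  a_12 = 60/1200 = 0.05, a_22 = 60/1200 = 0.05, a_32 = 360/1200 = 0.30
  a_13 = 300/1500 = 0.20, a_23 = 300/1500 = 0.20, a_33 = 600/1500 = 0.40
I − A =
  [   1.00    -0.05    -0.20]
  [  -0.30     0.95    -0.20]
  [  -0.40    -0.30     0.60]
Cofactors of I−A, C_ij = (−1)^(i+j)·(minor ij) (rows/columns in the sector order above):
  C_11 = (0.95)(0.60) − (-0.20)(-0.30) = 0.5100
  C_12 = −[(-0.30)(0.60) − (-0.20)(-0.40)] = 0.2600
  C_13 = (-0.30)(-0.30) − (0.95)(-0.40) = 0.4700
  C_21 = −[(-0.05)(0.60) − (-0.20)(-0.30)] = 0.0900
  C_22 = (1.00)(0.60) − (-0.20)(-0.40) = 0.5200
  C_23 = −[(1.00)(-0.30) − (-0.05)(-0.40)] = 0.3200
  C_31 = (-0.05)(-0.20) − (-0.20)(0.95) = 0.2000
  C_32 = −[(1.00)(-0.20) − (-0.20)(-0.30)] = 0.2600
  C_33 = (1.00)(0.95) − (-0.05)(-0.30) = 0.9350
det(I−A) = Σ_j (I−A)_1j·C_1j = (1.00)(0.5100) + (-0.05)(0.2600) + (-0.20)(0.4700) = 0.4030
adj(I−A) = Cᵀ =
  [ 0.5100   0.0900   0.2000]
  [ 0.2600   0.5200   0.2600]
  [ 0.4700   0.3200   0.9350]
(I − A)⁻¹ = adj(I−A) / det(I−A) ≈
  [   1.2655     0.2233     0.4963]
  [   0.6452     1.2903     0.6452]
  [   1.1663     0.7940     2.3201]
First solve x = (I − A)⁻¹ d = adj(I−A)·d / det(I−A); in particular x_1 = (0.5100·80 + 0.0900·760 + 0.2000·260) / 0.4030 = 161.20 / 0.4030 = 400.0000.
Intermediate flow from 3 to 1: z_31 = a_31 · x_1 = 0.40 × 161.20 / 0.4030 = 64.48 / 0.4030 = 160.00.

z_31 = 160.00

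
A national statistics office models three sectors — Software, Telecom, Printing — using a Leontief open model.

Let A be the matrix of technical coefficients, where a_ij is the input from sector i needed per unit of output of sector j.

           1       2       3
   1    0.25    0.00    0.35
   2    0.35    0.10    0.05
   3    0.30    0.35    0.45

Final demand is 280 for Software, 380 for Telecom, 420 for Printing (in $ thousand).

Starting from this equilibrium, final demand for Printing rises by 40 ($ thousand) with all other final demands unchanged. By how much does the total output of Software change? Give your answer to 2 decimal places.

Δx_1 = 57.08

I − A =
  [   0.75     0.00    -0.35]
  [  -0.35     0.90    -0.05]
  [  -0.30    -0.35     0.55]
Cofactors of I−A, C_ij = (−1)^(i+j)·(minor ij) (rows/columns in the sector order above):
  C_11 = (0.90)(0.55) − (-0.05)(-0.35) = 0.4775
  C_12 = −[(-0.35)(0.55) − (-0.05)(-0.30)] = 0.2075
  C_13 = (-0.35)(-0.35) − (0.90)(-0.30) = 0.3925
  C_21 = −[(0.00)(0.55) − (-0.35)(-0.35)] = 0.1225
  C_22 = (0.75)(0.55) − (-0.35)(-0.30) = 0.3075
  C_23 = −[(0.75)(-0.35) − (0.00)(-0.30)] = 0.2625
  C_31 = (0.00)(-0.05) − (-0.35)(0.90) = 0.3150
  C_32 = −[(0.75)(-0.05) − (-0.35)(-0.35)] = 0.1600
  C_33 = (0.75)(0.90) − (0.00)(-0.35) = 0.6750
det(I−A) = Σ_j (I−A)_1j·C_1j = (0.75)(0.4775) + (0.00)(0.2075) + (-0.35)(0.3925) = 0.22075
adj(I−A) = Cᵀ =
  [ 0.4775   0.1225   0.3150]
  [ 0.2075   0.3075   0.1600]
  [ 0.3925   0.2625   0.6750]
(I − A)⁻¹ = adj(I−A) / det(I−A) ≈
  [   2.1631     0.5549     1.4270]
  [   0.9400     1.3930     0.7248]
  [   1.7780     1.1891     3.0578]
Δx = (I − A)⁻¹ Δd with Δd having +40 in the Printing component and 0 elsewhere.
So Δx_1 = L_13 · (+40), where L_13 = adj(I−A)_13 / det(I−A) = 0.3150 / 0.22075.
Δx_1 = 0.3150 × (+40) / 0.22075 = 12.60 / 0.22075 ≈ 57.08.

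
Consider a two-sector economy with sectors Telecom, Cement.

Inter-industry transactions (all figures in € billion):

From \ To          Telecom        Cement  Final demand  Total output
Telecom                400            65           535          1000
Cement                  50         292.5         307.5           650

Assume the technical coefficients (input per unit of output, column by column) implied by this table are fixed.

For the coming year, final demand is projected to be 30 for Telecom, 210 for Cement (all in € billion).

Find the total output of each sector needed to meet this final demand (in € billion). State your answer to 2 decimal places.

Technical coefficients a_ij = z_ij / X_j:
  a_11 = 400/1000 = 0.40, a_21 = 50/1000 = 0.05
  a_12 = 65/650 = 0.10, a_22 = 292.5/650 = 0.45
I − A =
  [   0.60    -0.10]
  [  -0.05     0.55]
det(I−A) = (0.60)(0.55) − (-0.10)(-0.05) = 0.3250
adj(I−A) = [[0.55, 0.10], [0.05, 0.60]]
(I − A)⁻¹ = adj(I−A) / det(I−A) ≈
  [   1.6923     0.3077]
  [   0.1538     1.8462]
x = (I − A)⁻¹ d = adj(I−A)·d / det(I−A), with det(I−A) = 0.3250:
  x_1 = (0.55·30 + 0.10·210) / 0.3250 = 37.50 / 0.3250 ≈ 115.38
  x_2 = (0.05·30 + 0.60·210) / 0.3250 = 127.50 / 0.3250 ≈ 392.31

x_1 = 115.38, x_2 = 392.31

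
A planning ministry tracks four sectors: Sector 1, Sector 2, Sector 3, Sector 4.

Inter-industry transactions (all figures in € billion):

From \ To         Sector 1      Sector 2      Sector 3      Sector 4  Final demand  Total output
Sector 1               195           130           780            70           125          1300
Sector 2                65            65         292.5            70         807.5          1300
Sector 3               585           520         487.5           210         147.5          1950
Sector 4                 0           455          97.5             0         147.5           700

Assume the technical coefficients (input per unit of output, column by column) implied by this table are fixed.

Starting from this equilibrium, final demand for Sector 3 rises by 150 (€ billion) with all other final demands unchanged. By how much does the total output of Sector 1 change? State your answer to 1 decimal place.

Technical coefficients a_ij = z_ij / X_j:
  a_11 = 195/1300 = 0.15, a_21 = 65/1300 = 0.05, a_31 = 585/1300 = 0.45, a_41 = 0/1300 = 0.00
  a_12 = 130/1300 = 0.10, a_22 = 65/1300 = 0.05, a_32 = 520/1300 = 0.40, a_42 = 455/1300 = 0.35
  a_13 = 780/1950 = 0.40, a_23 = 292.5/1950 = 0.15, a_33 = 487.5/1950 = 0.25, a_43 = 97.5/1950 = 0.05
  a_14 = 70/700 = 0.10, a_24 = 70/700 = 0.10, a_34 = 210/700 = 0.30, a_44 = 0/700 = 0.00
I − A =
  [   0.85    -0.10    -0.40    -0.10]
  [  -0.05     0.95    -0.15    -0.10]
  [  -0.45    -0.40     0.75    -0.30]
  [   0.00    -0.35    -0.05     1.00]
Compute the cofactors C_ij = (−1)^(i+j)·(3×3 minor ij) of I−A; the adjugate is their transpose:
adj(I−A) = Cᵀ =
  [ 0.594250   0.303750   0.391500   0.207250]
  [ 0.106500   0.442500   0.152000   0.100500]
  [ 0.437000   0.490000   0.771000   0.324000]
  [ 0.059125   0.179375   0.091750   0.365125]
det(I−A) = Σ_j (I−A)_1j·C_1j = (0.85)(0.594250) + (-0.10)(0.106500) + (-0.40)(0.437000) + (-0.10)(0.059125) = 0.31375
(I − A)⁻¹ = adj(I−A) / det(I−A) ≈
  [   1.8940     0.9681     1.2478     0.6606]
  [   0.3394     1.4104     0.4845     0.3203]
  [   1.3928     1.5618     2.4574     1.0327]
  [   0.1884     0.5717     0.2924     1.1637]
Δx = (I − A)⁻¹ Δd with Δd having +150 in the Sector 3 component and 0 elsewhere.
So Δx_1 = L_13 · (+150), where L_13 = adj(I−A)_13 / det(I−A) = 0.391500 / 0.31375.
Δx_1 = 0.391500 × (+150) / 0.31375 = 58.725 / 0.31375 ≈ 187.2.

Δx_1 = 187.2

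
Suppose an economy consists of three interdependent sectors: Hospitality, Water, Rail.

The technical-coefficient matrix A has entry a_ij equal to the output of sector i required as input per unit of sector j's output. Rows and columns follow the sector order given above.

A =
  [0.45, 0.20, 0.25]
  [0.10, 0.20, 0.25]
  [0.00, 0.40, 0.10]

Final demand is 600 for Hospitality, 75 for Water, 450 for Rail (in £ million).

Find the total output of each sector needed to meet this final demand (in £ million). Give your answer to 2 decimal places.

x_H = 1615.02, x_W = 524.76, x_R = 733.23

I − A =
  [   0.55    -0.20    -0.25]
  [  -0.10     0.80    -0.25]
  [   0.00    -0.40     0.90]
Cofactors of I−A, C_ij = (−1)^(i+j)·(minor ij) (rows/columns in the sector order above):
  C_11 = (0.80)(0.90) − (-0.25)(-0.40) = 0.6200
  C_12 = −[(-0.10)(0.90) − (-0.25)(0.00)] = 0.0900
  C_13 = (-0.10)(-0.40) − (0.80)(0.00) = 0.0400
  C_21 = −[(-0.20)(0.90) − (-0.25)(-0.40)] = 0.2800
  C_22 = (0.55)(0.90) − (-0.25)(0.00) = 0.4950
  C_23 = −[(0.55)(-0.40) − (-0.20)(0.00)] = 0.2200
  C_31 = (-0.20)(-0.25) − (-0.25)(0.80) = 0.2500
  C_32 = −[(0.55)(-0.25) − (-0.25)(-0.10)] = 0.1625
  C_33 = (0.55)(0.80) − (-0.20)(-0.10) = 0.4200
det(I−A) = Σ_j (I−A)_1j·C_1j = (0.55)(0.6200) + (-0.20)(0.0900) + (-0.25)(0.0400) = 0.3130
adj(I−A) = Cᵀ =
  [ 0.6200   0.2800   0.2500]
  [ 0.0900   0.4950   0.1625]
  [ 0.0400   0.2200   0.4200]
(I − A)⁻¹ = adj(I−A) / det(I−A) ≈
  [   1.9808     0.8946     0.7987]
  [   0.2875     1.5815     0.5192]
  [   0.1278     0.7029     1.3419]
x = (I − A)⁻¹ d = adj(I−A)·d / det(I−A), with det(I−A) = 0.3130:
  x_H = (0.6200·600 + 0.2800·75 + 0.2500·450) / 0.3130 = 505.50 / 0.3130 ≈ 1615.02
  x_W = (0.0900·600 + 0.4950·75 + 0.1625·450) / 0.3130 = 164.25 / 0.3130 ≈ 524.76
  x_R = (0.0400·600 + 0.2200·75 + 0.4200·450) / 0.3130 = 229.50 / 0.3130 ≈ 733.23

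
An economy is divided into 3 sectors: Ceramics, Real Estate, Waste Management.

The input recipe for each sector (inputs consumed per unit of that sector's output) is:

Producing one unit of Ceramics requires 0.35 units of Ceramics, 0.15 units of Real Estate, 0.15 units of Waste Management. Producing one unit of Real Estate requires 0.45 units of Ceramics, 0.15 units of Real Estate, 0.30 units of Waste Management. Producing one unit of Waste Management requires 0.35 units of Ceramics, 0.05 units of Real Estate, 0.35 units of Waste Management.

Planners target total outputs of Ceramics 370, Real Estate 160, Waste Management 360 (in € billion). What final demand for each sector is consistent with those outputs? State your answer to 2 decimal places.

I − A =
  [   0.65    -0.45    -0.35]
  [  -0.15     0.85    -0.05]
  [  -0.15    -0.30     0.65]
d = (I − A) x:
  d_C = (+0.65)·370 + (-0.45)·160 + (-0.35)·360 = 42.50
  d_R = (-0.15)·370 + (+0.85)·160 + (-0.05)·360 = 62.50
  d_W = (-0.15)·370 + (-0.30)·160 + (+0.65)·360 = 130.50

d_C = 42.50, d_R = 62.50, d_W = 130.50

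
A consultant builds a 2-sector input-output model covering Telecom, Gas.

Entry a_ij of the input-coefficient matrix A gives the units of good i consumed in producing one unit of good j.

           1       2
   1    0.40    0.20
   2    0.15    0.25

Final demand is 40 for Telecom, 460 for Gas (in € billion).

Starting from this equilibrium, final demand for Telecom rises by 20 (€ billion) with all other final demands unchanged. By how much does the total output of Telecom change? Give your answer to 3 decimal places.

I − A =
  [   0.60    -0.20]
  [  -0.15     0.75]
det(I−A) = (0.60)(0.75) − (-0.20)(-0.15) = 0.4200
adj(I−A) = [[0.75, 0.20], [0.15, 0.60]]
(I − A)⁻¹ = adj(I−A) / det(I−A) ≈
  [   1.7857     0.4762]
  [   0.3571     1.4286]
Δx = (I − A)⁻¹ Δd with Δd having +20 in the Telecom component and 0 elsewhere.
So Δx_1 = L_11 · (+20), where L_11 = adj(I−A)_11 / det(I−A) = 0.75 / 0.4200.
Δx_1 = 0.75 × (+20) / 0.4200 = 15.00 / 0.4200 ≈ 35.714.

Δx_1 = 35.714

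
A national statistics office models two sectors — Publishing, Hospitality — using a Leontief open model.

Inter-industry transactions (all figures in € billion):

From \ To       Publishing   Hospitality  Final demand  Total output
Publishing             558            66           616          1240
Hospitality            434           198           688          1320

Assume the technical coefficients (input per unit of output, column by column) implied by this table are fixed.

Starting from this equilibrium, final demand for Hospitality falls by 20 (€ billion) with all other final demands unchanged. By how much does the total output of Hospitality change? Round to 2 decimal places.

Technical coefficients a_ij = z_ij / X_j:
  a_11 = 558/1240 = 0.45, a_21 = 434/1240 = 0.35
  a_12 = 66/1320 = 0.05, a_22 = 198/1320 = 0.15
I − A =
  [   0.55    -0.05]
  [  -0.35     0.85]
det(I−A) = (0.55)(0.85) − (-0.05)(-0.35) = 0.4500
adj(I−A) = [[0.85, 0.05], [0.35, 0.55]]
(I − A)⁻¹ = adj(I−A) / det(I−A) ≈
  [   1.8889     0.1111]
  [   0.7778     1.2222]
Δx = (I − A)⁻¹ Δd with Δd having -20 in the Hospitality component and 0 elsewhere.
So Δx_2 = L_22 · (-20), where L_22 = adj(I−A)_22 / det(I−A) = 0.55 / 0.4500.
Δx_2 = 0.55 × (-20) / 0.4500 = -11.00 / 0.4500 ≈ -24.44.

Δx_2 = -24.44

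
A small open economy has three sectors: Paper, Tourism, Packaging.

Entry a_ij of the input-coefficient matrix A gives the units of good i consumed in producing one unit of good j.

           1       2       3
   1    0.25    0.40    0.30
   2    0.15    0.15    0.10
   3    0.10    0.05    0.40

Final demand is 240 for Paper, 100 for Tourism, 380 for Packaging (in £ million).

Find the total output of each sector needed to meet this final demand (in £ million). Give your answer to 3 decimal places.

x_1 = 832.154, x_2 = 358.842, x_3 = 801.929

I − A =
  [   0.75    -0.40    -0.30]
  [  -0.15     0.85    -0.10]
  [  -0.10    -0.05     0.60]
Cofactors of I−A, C_ij = (−1)^(i+j)·(minor ij) (rows/columns in the sector order above):
  C_11 = (0.85)(0.60) − (-0.10)(-0.05) = 0.5050
  C_12 = −[(-0.15)(0.60) − (-0.10)(-0.10)] = 0.1000
  C_13 = (-0.15)(-0.05) − (0.85)(-0.10) = 0.0925
  C_21 = −[(-0.40)(0.60) − (-0.30)(-0.05)] = 0.2550
  C_22 = (0.75)(0.60) − (-0.30)(-0.10) = 0.4200
  C_23 = −[(0.75)(-0.05) − (-0.40)(-0.10)] = 0.0775
  C_31 = (-0.40)(-0.10) − (-0.30)(0.85) = 0.2950
  C_32 = −[(0.75)(-0.10) − (-0.30)(-0.15)] = 0.1200
  C_33 = (0.75)(0.85) − (-0.40)(-0.15) = 0.5775
det(I−A) = Σ_j (I−A)_1j·C_1j = (0.75)(0.5050) + (-0.40)(0.1000) + (-0.30)(0.0925) = 0.3110
adj(I−A) = Cᵀ =
  [ 0.5050   0.2550   0.2950]
  [ 0.1000   0.4200   0.1200]
  [ 0.0925   0.0775   0.5775]
(I − A)⁻¹ = adj(I−A) / det(I−A) ≈
  [   1.6238     0.8199     0.9486]
  [   0.3215     1.3505     0.3859]
  [   0.2974     0.2492     1.8569]
x = (I − A)⁻¹ d = adj(I−A)·d / det(I−A), with det(I−A) = 0.3110:
  x_1 = (0.5050·240 + 0.2550·100 + 0.2950·380) / 0.3110 = 258.80 / 0.3110 ≈ 832.154
  x_2 = (0.1000·240 + 0.4200·100 + 0.1200·380) / 0.3110 = 111.60 / 0.3110 ≈ 358.842
  x_3 = (0.0925·240 + 0.0775·100 + 0.5775·380) / 0.3110 = 249.40 / 0.3110 ≈ 801.929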